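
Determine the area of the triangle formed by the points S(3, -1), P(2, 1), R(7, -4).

Shoelace: Area = (1/2)|3(1--4) + 2(-4--1) + 7(-1-1)| = (1/2)(5) = 5/2

5/2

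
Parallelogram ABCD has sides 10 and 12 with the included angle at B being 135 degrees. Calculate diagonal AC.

Law of cosines: d^2 = 10^2 + 12^2 - 2(10)(12)cos(135°) = 120*sqrt(2) + 244, so d = 2*sqrt(30*sqrt(2) + 61).

2*sqrt(30*sqrt(2) + 61)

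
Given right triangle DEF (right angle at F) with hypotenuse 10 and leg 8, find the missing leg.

Rearranging the Pythagorean theorem to solve for the unknown leg:
leg^2 = hypotenuse^2 - known_leg^2 = 100 - 64 = 36
leg = sqrt(36) = 6.

6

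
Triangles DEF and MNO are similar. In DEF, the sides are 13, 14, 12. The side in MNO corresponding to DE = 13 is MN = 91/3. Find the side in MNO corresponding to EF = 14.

Since the triangles are similar, the ratio of corresponding sides is constant.
Scale factor k = MN / DE = 91/3 / 13 = 7/3
NO = k * EF = 7/3 * 14 = 98/3

98/3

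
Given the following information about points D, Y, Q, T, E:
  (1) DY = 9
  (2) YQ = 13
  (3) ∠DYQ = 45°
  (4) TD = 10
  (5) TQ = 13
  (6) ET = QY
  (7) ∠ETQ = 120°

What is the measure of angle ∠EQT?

From the given relations: ET = QY = 13.
Step 1: By the law of cosines on triangle QTE: QE² = 13² + 13² − 2·13·13·cos(120°) = 507, so QE = 13·√3.
Step 2: By the inverse law of cosines on triangle EQT: cos(∠EQT) = ((13·√3)² + 13² − 13²) / (2·13·√3·13) = 507/585.43 = 0.866, so ∠EQT = 30°.

Therefore, the measure of angle ∠EQT = 30°.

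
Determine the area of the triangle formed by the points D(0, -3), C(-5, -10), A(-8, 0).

The Shoelace formula computes the area from vertex coordinates by summing cross products.
For vertices (0,-3), (-5,-10), (-8,0):
Signed sum = 0*-10 - -5*-3 + -5*0 - -8*-10 + -8*-3 - 0*0
= -15 + -80 + 24 = -71
Area = (1/2)|-71| = 71/2.

71/2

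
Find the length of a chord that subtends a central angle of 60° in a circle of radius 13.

Chord = 2(13) sin(30°) = 13

13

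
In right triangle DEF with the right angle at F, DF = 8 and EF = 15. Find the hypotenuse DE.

DE = sqrt(8^2 + 15^2) = sqrt(289) = 17

17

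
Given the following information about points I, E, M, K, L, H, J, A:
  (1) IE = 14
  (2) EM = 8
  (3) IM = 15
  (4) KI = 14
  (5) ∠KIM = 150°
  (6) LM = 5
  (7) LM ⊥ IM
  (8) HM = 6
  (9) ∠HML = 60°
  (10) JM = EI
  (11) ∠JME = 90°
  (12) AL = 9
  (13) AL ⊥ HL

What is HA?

Step 1: By the law of cosines on triangle LMH: LH² = 5² + 6² − 2·5·6·cos(60°) = 31, so LH = √31.
Step 2: By the law of cosines on triangle HLA: HA² = √31² + 9² − 2·√31·9·cos(90°) = 112, so HA = 4·√7.

Therefore, the length of HA = 4·√7.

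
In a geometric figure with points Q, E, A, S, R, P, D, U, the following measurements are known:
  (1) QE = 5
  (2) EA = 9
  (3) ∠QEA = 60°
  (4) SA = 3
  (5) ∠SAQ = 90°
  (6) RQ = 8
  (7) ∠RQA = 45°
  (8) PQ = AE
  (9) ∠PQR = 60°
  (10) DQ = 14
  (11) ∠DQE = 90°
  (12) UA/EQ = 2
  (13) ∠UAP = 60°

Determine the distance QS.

Step 1: By the law of cosines on triangle QEA: QA² = 5² + 9² − 2·5·9·cos(60°) = 61, so QA = √61.
Step 2: By the law of cosines on triangle QAS: QS² = √61² + 3² − 2·√61·3·cos(90°) = 70, so QS = √70.

Therefore, the length of QS = √70.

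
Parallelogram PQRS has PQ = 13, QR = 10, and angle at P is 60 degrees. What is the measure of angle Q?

Consecutive angles are supplementary: angle Q = 180 - 60 = 120 degrees.

120 degrees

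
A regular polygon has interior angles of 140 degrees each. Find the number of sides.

The exterior angle is the supplement of the interior angle: 180 - 140 = 40 degrees.
Since the exterior angles of any convex polygon sum to 360 degrees, the number of sides is 360 / 40 = 9.

9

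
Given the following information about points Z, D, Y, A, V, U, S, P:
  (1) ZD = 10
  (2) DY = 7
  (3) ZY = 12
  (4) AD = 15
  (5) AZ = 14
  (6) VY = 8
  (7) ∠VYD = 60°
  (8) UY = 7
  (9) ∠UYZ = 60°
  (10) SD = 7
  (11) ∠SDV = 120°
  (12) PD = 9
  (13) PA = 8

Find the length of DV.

Step 1: By the law of cosines on triangle DYV: DV² = 7² + 8² − 2·7·8·cos(60°) = 57, so DV = √57.

Therefore, the length of DV = √57.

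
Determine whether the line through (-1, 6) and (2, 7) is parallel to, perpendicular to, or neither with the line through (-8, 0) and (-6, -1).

Slope of line 1: m1 = (7 - 6)/(2 - -1) = 1/3 = 1/3
Slope of line 2: m2 = (-1 - 0)/(-6 - -8) = -1/2 = -1/2
For parallel lines we need equal slopes: 1/3 != -1/2.
For perpendicular lines we need m1*m2 = -1: (1/3)(-1/2) = -1/6 != -1.
Since neither condition holds, the lines are neither parallel nor perpendicular.

Neither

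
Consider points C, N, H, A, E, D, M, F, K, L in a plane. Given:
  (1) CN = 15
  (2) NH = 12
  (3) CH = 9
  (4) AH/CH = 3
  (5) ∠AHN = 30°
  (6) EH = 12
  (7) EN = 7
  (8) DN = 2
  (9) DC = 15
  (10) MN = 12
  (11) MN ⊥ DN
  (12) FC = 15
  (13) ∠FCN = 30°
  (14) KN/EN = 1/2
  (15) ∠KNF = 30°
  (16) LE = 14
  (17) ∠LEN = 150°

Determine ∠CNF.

Step 1: By the law of cosines on triangle NCF: NF² = 15² + 15² − 2·15·15·cos(30°) = 60.29, so NF ≈ 7.76.
Step 2: By the inverse law of cosines on triangle CNF: cos(∠CNF) = (15² + 7.76² − 15²) / (2·15·7.76) = 60.29/232.94 = 0.2588, so ∠CNF = 75°.

Therefore, the measure of angle ∠CNF = 75°.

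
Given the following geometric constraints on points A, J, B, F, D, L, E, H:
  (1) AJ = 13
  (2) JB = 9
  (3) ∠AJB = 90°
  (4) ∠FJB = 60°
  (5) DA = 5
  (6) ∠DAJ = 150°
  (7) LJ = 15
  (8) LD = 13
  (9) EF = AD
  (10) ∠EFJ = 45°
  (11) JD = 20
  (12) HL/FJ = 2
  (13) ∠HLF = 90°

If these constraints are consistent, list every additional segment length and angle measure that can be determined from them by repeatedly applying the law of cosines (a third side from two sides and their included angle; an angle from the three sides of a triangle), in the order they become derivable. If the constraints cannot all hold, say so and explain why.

These constraints are not satisfiable: by the triangle inequality in triangle AJD, (1) AJ = 13 and (5) DA = 5 force JD ≤ 13 + 5 = 18, but (11) says JD = 20. No planar figure meets all of them, so nothing further can be derived.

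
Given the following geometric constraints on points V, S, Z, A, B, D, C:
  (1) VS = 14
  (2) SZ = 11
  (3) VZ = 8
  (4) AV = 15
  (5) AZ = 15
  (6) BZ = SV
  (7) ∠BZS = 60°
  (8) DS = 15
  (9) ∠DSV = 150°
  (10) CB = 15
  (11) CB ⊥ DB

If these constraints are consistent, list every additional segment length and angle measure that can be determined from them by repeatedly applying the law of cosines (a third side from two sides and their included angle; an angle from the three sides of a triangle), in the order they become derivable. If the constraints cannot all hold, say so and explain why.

The constraints are consistent. Derivable facts, in order:
After 1 step:
- SB = √163
- VD ≈ 28.01
- ∠AVZ = 74.53°
- ∠AZV = 74.53°
- ∠SVZ = 51.64°
- ∠SZV = 93.58°
- ∠VAZ = 30.93°
- ∠VSZ = 34.77°
After 2 steps:
- ∠BSZ = 71.74°
- ∠DVS = 15.53°
- ∠SBZ = 48.26°
- ∠SDV = 14.47°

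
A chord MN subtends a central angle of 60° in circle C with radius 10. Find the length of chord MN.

Chord = 2(10) sin(30°) = 10

10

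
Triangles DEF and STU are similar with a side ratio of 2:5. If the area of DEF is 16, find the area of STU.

For similar figures, the area ratio equals the square of the side ratio.
Side ratio (DEF to STU) = 2:5, so area ratio = 2^2:5^2 = 4:25.
If the area of DEF is 16, then the area of STU = 16 * (25/4) = 100.

100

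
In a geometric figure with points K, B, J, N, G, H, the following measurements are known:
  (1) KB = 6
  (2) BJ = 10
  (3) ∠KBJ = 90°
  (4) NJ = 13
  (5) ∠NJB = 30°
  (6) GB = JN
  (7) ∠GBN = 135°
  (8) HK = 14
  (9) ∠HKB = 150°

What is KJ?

Step 1: By the law of cosines on triangle KBJ: KJ² = 6² + 10² − 2·6·10·cos(90°) = 136, so KJ = 2·√34.

Therefore, the length of KJ = 2·√34.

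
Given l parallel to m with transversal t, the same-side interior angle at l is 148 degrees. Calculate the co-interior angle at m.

Co-interior angles (same-side interior) formed by parallel lines and a transversal are supplementary (sum to 180 degrees).
The given angle is 148 degrees.
The co-interior angle = 180 - 148 = 32 degrees.

32 degrees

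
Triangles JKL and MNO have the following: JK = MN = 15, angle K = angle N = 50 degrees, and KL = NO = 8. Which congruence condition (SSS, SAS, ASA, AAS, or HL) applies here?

The given information provides:
JK = MN = 15, angle K = angle N = 50 degrees, and KL = NO = 8
This matches the SAS congruence theorem.
Two pairs of corresponding sides and the included angle are equal (Side-Angle-Side).

SAS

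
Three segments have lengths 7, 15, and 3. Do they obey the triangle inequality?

Check the triangle inequality: 7 + 3 = 10 ≤ 15.
Since the sum of two sides does not exceed the third, no triangle can be formed.

No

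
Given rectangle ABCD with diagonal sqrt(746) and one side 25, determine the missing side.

Using the Pythagorean theorem: d^2 = a^2 + b^2
b^2 = d^2 - a^2
b^2 = 746 - 625
b^2 = 121
b = sqrt(121) = 11

11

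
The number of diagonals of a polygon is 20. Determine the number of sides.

Using d = n(n - 3)/2, we solve 20 = n(n - 3)/2.
So n(n - 3) = 40.
Testing n = 8: 8 * 5 = 40 = 40. Correct.
The polygon has 8 sides.

8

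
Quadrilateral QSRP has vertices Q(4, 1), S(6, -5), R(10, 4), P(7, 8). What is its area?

Using the Shoelace formula for a quadrilateral (vertices in order):
Area = (1/2)|sum of (x_i * y_(i+1) - x_(i+1) * y_i)|
Terms: (4*-5 - 6*1) = -26, (6*4 - 10*-5) = 74, (10*8 - 7*4) = 52, (7*1 - 4*8) = -25
Sum = 75
Area = (1/2)(75) = 75/2

75/2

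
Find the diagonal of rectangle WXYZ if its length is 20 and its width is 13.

A rectangle's diagonal splits it into two right triangles, with the diagonal as the hypotenuse.
By the Pythagorean theorem, d^2 = 20^2 + 13^2 = 569.
Therefore d = sqrt(569).

sqrt(569)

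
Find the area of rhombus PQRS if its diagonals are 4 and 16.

Area of a rhombus = (d1 * d2) / 2
Area = (4 * 16) / 2
Area = 64 / 2
Area = 32

32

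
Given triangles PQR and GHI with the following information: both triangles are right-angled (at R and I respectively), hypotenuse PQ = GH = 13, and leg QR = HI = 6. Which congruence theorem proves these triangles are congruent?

The given information matches HL: The hypotenuse and one leg of two right triangles are equal (Hypotenuse-Leg).

HL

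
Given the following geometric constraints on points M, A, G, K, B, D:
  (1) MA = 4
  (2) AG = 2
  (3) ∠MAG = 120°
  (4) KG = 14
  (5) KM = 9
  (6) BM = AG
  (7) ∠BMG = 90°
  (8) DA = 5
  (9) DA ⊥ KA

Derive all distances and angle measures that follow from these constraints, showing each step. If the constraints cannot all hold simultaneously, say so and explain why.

The constraints are consistent.

From the given relations:
  BM = AG = 2

Step 1: From MA = 4, AG = 2, and ∠MAG = 120°, by the law of cosines:
  MG² = MA² + AG² - 2·MA·AG·cos(120°) = 16 + 4 + 8 = 28
  MG = 2·√7

Step 2: From GM = 2·√7, MB = 2, and ∠GMB = 90°, by the law of cosines:
  GB² = GM² + MB² - 2·GM·MB·cos(90°) = 28 + 4 - 0 = 32
  GB = 4·√2

Step 3: From MA = 4, MG = 2·√7, AG = 2, by the inverse law of cosines:
  cos(∠AMG) = (MA² + MG² - AG²) / (2·MA·MG)
  ∠AMG = 19.11°

Step 4: From MG = 2·√7, MK = 9, GK = 14, by the inverse law of cosines:
  cos(∠GMK) = (MG² + MK² - GK²) / (2·MG·MK)
  ∠GMK = 155.98°

Step 5: From GA = 2, GM = 2·√7, AM = 4, by the inverse law of cosines:
  cos(∠AGM) = (GA² + GM² - AM²) / (2·GA·GM)
  ∠AGM = 40.89°

Step 6: From GK = 14, GM = 2·√7, KM = 9, by the inverse law of cosines:
  cos(∠KGM) = (GK² + GM² - KM²) / (2·GK·GM)
  ∠KGM = 15.17°

Step 7: From KG = 14, KM = 9, GM = 2·√7, by the inverse law of cosines:
  cos(∠GKM) = (KG² + KM² - GM²) / (2·KG·KM)
  ∠GKM = 8.85°

Step 8: From GB = 4·√2, GM = 2·√7, BM = 2, by the inverse law of cosines:
  cos(∠BGM) = (GB² + GM² - BM²) / (2·GB·GM)
  ∠BGM = 20.7°

Step 9: From BG = 4·√2, BM = 2, GM = 2·√7, by the inverse law of cosines:
  cos(∠GBM) = (BG² + BM² - GM²) / (2·BG·BM)
  ∠GBM = 69.3°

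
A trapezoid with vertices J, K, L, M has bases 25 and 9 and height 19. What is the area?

A trapezoid's area equals the midsegment times the height.
The midsegment is (25 + 9) / 2 = 17.
Area = 17 * 19 = 323.

323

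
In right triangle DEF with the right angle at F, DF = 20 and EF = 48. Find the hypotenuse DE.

In a right triangle, the square of the hypotenuse equals the sum of the squares of the two legs.
The legs are 20 and 48, so the hypotenuse = sqrt(400 + 2304) = sqrt(2704) = 52.

52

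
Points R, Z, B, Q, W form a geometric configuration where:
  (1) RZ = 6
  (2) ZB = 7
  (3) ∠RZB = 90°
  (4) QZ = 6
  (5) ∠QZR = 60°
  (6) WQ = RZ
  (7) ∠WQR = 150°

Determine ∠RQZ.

Step 1: By the law of cosines on triangle QZR: QR² = 6² + 6² − 2·6·6·cos(60°) = 36, so QR = 6.
Step 2: By the inverse law of cosines on triangle RQZ: cos(∠RQZ) = (6² + 6² − 6²) / (2·6·6) = 36/72 = 0.5, so ∠RQZ = 60°.

Therefore, the measure of angle ∠RQZ = 60°.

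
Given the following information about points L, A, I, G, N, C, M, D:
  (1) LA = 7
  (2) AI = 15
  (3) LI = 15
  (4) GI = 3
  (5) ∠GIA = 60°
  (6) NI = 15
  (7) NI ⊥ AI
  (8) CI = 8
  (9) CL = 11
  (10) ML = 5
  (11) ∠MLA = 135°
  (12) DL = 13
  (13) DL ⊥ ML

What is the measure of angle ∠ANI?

Step 1: By the law of cosines on triangle NIA: NA² = 15² + 15² − 2·15·15·cos(90°) = 450, so NA = 15·√2.
Step 2: By the inverse law of cosines on triangle ANI: cos(∠ANI) = ((15·√2)² + 15² − 15²) / (2·15·√2·15) = 450/636.4 = 0.7071, so ∠ANI = 45°.

Therefore, the measure of angle ∠ANI = 45°.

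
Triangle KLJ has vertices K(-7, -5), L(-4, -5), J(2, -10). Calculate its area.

The Shoelace formula computes the area from vertex coordinates by summing cross products.
For vertices (-7,-5), (-4,-5), (2,-10):
Signed sum = -7*-5 - -4*-5 + -4*-10 - 2*-5 + 2*-5 - -7*-10
= 15 + 50 + -80 = -15
Area = (1/2)|-15| = 15/2.

15/2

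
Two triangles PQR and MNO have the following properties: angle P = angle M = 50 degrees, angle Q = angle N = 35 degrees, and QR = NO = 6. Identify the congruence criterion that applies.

The given information matches AAS: Two pairs of corresponding angles and a non-included side are equal (Angle-Angle-Side).

AAS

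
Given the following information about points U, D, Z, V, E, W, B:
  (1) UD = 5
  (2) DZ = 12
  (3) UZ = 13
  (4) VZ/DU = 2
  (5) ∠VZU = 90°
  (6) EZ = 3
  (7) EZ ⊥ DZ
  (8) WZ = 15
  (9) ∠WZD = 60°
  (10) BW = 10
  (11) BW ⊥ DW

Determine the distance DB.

Step 1: By the law of cosines on triangle DZW: DW² = 12² + 15² − 2·12·15·cos(60°) = 189, so DW = 3·√21.
Step 2: By the law of cosines on triangle DWB: DB² = (3·√21)² + 10² − 2·3·√21·10·cos(90°) = 289, so DB = 17.

Therefore, the length of DB = 17.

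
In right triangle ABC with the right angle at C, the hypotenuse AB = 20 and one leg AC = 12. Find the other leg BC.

BC = sqrt(20^2 - 12^2) = sqrt(256) = 16

16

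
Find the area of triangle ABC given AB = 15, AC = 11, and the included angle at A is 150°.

Area = (1/2)(15)(11) sin(150°) = (1/2)(15)(11)(1/2) = 165/4

165/4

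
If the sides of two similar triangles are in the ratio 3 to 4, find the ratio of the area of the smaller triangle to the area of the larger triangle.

The ratio of areas of similar triangles equals the square of the side ratio.
Side ratio = 3:4
Area ratio = (3/4)^2 = 9/16 = 9:16

9:16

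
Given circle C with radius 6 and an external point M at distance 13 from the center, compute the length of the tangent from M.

tangent = √(d² - r²) = √(13² - 6²) = √(169 - 36) = √133 = sqrt(133)

sqrt(133)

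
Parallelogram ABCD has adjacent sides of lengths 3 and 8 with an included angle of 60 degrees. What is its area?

Area = a * b * sin(theta)
Area = 3 * 8 * sin(60 degrees)
Area = 24 * sqrt(3)/2
Area = 12*sqrt(3)

12*sqrt(3)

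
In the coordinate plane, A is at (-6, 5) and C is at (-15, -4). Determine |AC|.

d = sqrt((-15 - -6)^2 + (-4 - 5)^2)
d = sqrt(-9^2 + -9^2)
d = sqrt(81 + 81)
d = sqrt(162) = 9*sqrt(2)

9*sqrt(2)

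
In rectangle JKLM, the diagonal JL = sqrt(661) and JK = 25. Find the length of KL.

b = sqrt(d^2 - a^2) = sqrt(661 - 625) = sqrt(36) = 6

6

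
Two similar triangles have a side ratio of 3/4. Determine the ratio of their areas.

The ratio of areas of similar triangles equals the square of the side ratio.
Side ratio = 3:4
Area ratio = (3/4)^2 = 9/16 = 9:16

9:16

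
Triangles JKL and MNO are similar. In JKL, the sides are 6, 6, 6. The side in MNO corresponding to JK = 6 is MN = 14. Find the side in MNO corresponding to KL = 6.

k = 14/6 = 7/3. NO = 7/3 * 6 = 14.

14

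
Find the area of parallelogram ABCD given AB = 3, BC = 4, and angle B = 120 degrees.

Area = 3 * 4 * sin(120°) = 12 * sqrt(3)/2 = 6*sqrt(3)

6*sqrt(3)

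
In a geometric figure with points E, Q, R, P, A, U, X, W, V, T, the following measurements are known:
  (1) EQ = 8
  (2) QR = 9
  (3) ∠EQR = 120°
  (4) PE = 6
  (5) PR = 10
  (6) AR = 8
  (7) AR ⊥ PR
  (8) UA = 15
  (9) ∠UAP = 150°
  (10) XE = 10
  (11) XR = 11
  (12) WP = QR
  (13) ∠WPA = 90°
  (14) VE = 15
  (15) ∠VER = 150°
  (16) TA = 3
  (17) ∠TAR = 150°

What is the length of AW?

From the given relations: WP = QR = 9.
Step 1: By the law of cosines on triangle PRA: PA² = 10² + 8² − 2·10·8·cos(90°) = 164, so PA = 2·√41.
Step 2: By the law of cosines on triangle APW: AW² = (2·√41)² + 9² − 2·2·√41·9·cos(90°) = 245, so AW = 7·√5.

Therefore, the length of AW = 7·√5.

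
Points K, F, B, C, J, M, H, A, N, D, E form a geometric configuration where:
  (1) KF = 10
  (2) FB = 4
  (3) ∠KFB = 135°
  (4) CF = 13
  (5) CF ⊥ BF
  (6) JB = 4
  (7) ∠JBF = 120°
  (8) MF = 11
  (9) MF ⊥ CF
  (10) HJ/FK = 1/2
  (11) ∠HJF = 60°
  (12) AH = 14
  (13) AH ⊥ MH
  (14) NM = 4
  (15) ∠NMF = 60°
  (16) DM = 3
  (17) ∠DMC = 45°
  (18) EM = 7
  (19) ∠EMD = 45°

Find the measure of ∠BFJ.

Step 1: By the law of cosines on triangle FBJ: FJ² = 4² + 4² − 2·4·4·cos(120°) = 48, so FJ = 4·√3.
Step 2: By the inverse law of cosines on triangle BFJ: cos(∠BFJ) = (4² + (4·√3)² − 4²) / (2·4·4·√3) = 48/55.43 = 0.866, so ∠BFJ = 30°.

Therefore, the measure of angle ∠BFJ = 30°.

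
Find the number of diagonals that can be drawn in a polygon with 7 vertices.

Each of the 7 vertices connects to 4 non-adjacent vertices via diagonals.
Total connections = 7 × 4 = 28, but each diagonal is counted twice.
Number of diagonals = 28 / 2 = 14.

14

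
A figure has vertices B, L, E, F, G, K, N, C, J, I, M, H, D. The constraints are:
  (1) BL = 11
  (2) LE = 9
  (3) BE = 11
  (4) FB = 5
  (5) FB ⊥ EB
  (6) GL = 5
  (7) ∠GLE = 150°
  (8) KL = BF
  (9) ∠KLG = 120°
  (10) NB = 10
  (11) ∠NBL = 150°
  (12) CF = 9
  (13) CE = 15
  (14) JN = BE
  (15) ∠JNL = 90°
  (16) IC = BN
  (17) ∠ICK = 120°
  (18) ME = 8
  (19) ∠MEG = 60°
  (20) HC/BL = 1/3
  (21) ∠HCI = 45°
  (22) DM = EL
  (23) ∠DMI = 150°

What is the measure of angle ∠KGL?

From the given relations: KL = BF = 5.
Step 1: By the law of cosines on triangle GLK: GK² = 5² + 5² − 2·5·5·cos(120°) = 75, so GK = 5·√3.
Step 2: By the inverse law of cosines on triangle KGL: cos(∠KGL) = ((5·√3)² + 5² − 5²) / (2·5·√3·5) = 75/86.6 = 0.866, so ∠KGL = 30°.

Therefore, the measure of angle ∠KGL = 30°.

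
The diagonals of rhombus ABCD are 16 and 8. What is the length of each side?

Half-diagonals are 8 and 4. side = sqrt(8^2 + 4^2) = sqrt(80) = 4*sqrt(5)

4*sqrt(5)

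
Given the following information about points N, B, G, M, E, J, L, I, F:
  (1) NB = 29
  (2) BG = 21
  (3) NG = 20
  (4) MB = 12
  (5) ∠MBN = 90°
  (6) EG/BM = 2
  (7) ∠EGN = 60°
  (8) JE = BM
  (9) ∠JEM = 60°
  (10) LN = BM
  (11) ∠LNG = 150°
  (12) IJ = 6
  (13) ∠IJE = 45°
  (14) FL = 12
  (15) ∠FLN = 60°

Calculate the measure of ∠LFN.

From the given relations: LN = BM = 12.
Step 1: By the law of cosines on triangle FLN: FN² = 12² + 12² − 2·12·12·cos(60°) = 144, so FN = 12.
Step 2: By the inverse law of cosines on triangle LFN: cos(∠LFN) = (12² + 12² − 12²) / (2·12·12) = 144/288 = 0.5, so ∠LFN = 60°.

Therefore, the measure of angle ∠LFN = 60°.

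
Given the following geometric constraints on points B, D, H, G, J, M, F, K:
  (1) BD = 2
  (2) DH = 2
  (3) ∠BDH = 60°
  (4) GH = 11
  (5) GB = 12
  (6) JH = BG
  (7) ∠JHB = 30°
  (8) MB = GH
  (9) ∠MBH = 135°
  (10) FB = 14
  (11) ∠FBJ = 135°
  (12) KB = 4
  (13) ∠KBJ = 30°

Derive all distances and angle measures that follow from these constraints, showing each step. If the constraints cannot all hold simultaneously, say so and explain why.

The constraints are consistent.

From the given relations:
  JH = BG = 12
  MB = GH = 11

Step 1: From BD = 2, DH = 2, and ∠BDH = 60°, by the law of cosines:
  BH² = BD² + DH² - 2·BD·DH·cos(60°) = 4 + 4 - 4 = 4
  BH = 2

Step 2: From BH = 2, HJ = 12, and ∠BHJ = 30°, by the law of cosines:
  BJ² = BH² + HJ² - 2·BH·HJ·cos(30°) = 4 + 144 - 41.57 = 106.4
  BJ ≈ 10.32

Step 3: From HB = 2, BM = 11, and ∠HBM = 135°, by the law of cosines:
  HM² = HB² + BM² - 2·HB·BM·cos(135°) = 4 + 121 + 31.11 = 156.1
  HM ≈ 12.49

Step 4: From BD = 2, BH = 2, DH = 2, by the inverse law of cosines:
  cos(∠DBH) = (BD² + BH² - DH²) / (2·BD·BH)
  ∠DBH = 60°

Step 5: From BG = 12, BH = 2, GH = 11, by the inverse law of cosines:
  cos(∠GBH) = (BG² + BH² - GH²) / (2·BG·BH)
  ∠GBH = 55.77°

Step 6: From HB = 2, HD = 2, BD = 2, by the inverse law of cosines:
  cos(∠BHD) = (HB² + HD² - BD²) / (2·HB·HD)
  ∠BHD = 60°

Step 7: From HB = 2, HG = 11, BG = 12, by the inverse law of cosines:
  cos(∠BHG) = (HB² + HG² - BG²) / (2·HB·HG)
  ∠BHG = 115.58°

Step 8: From GB = 12, GH = 11, BH = 2, by the inverse law of cosines:
  cos(∠BGH) = (GB² + GH² - BH²) / (2·GB·GH)
  ∠BGH = 8.65°

Step 9: From JB = 10.32, BF = 14, and ∠JBF = 135°, by the law of cosines:
  JF² = JB² + BF² - 2·JB·BF·cos(135°) = 106.4 + 196 + 204.3 = 506.7
  JF ≈ 22.51

Step 10: From JB = 10.32, BK = 4, and ∠JBK = 30°, by the law of cosines:
  JK² = JB² + BK² - 2·JB·BK·cos(30°) = 106.4 + 16 - 71.48 = 50.96
  JK ≈ 7.14

Step 11: From BH = 2, BJ = 10.32, HJ = 12, by the inverse law of cosines:
  cos(∠HBJ) = (BH² + BJ² - HJ²) / (2·BH·BJ)
  ∠HBJ = 144.44°

Step 12: From HB = 2, HM = 12.49, BM = 11, by the inverse law of cosines:
  cos(∠BHM) = (HB² + HM² - BM²) / (2·HB·HM)
  ∠BHM = 38.5°

Step 13: From JB = 10.32, JH = 12, BH = 2, by the inverse law of cosines:
  cos(∠BJH) = (JB² + JH² - BH²) / (2·JB·JH)
  ∠BJH = 5.56°

Step 14: From MB = 11, MH = 12.49, BH = 2, by the inverse law of cosines:
  cos(∠BMH) = (MB² + MH² - BH²) / (2·MB·MH)
  ∠BMH = 6.5°

Step 15: From JB = 10.32, JF = 22.51, BF = 14, by the inverse law of cosines:
  cos(∠BJF) = (JB² + JF² - BF²) / (2·JB·JF)
  ∠BJF = 26.09°

Step 16: From JB = 10.32, JK = 7.14, BK = 4, by the inverse law of cosines:
  cos(∠BJK) = (JB² + JK² - BK²) / (2·JB·JK)
  ∠BJK = 16.27°

Step 17: From FB = 14, FJ = 22.51, BJ = 10.32, by the inverse law of cosines:
  cos(∠BFJ) = (FB² + FJ² - BJ²) / (2·FB·FJ)
  ∠BFJ = 18.91°

Step 18: From KB = 4, KJ = 7.14, BJ = 10.32, by the inverse law of cosines:
  cos(∠BKJ) = (KB² + KJ² - BJ²) / (2·KB·KJ)
  ∠BKJ = 133.73°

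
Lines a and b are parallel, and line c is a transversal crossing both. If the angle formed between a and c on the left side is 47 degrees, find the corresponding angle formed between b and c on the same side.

When a transversal crosses parallel lines, angles in the same position at each intersection are called corresponding angles.
These are always equal, so the answer is 47 degrees.

47 degrees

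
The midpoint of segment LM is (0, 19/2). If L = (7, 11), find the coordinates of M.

Using the midpoint formula: M = ((x1 + x2)/2, (y1 + y2)/2)
We know M = (0, 19/2) and L = (7, 11)
For x: 0 = (7 + x2)/2, so x2 = 2*0 - 7 = -7
For y: 19/2 = (11 + y2)/2, so y2 = 2*19/2 - 11 = 8
M = (-7, 8)

(-7, 8)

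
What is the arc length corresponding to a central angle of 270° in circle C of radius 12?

The full circumference is 2πr = 2π(12) = 24*pi.
The arc spans 270° out of 360°, which is a fraction of 3/4.
Arc length = 24*pi × 3/4 = 18*pi.

18*pi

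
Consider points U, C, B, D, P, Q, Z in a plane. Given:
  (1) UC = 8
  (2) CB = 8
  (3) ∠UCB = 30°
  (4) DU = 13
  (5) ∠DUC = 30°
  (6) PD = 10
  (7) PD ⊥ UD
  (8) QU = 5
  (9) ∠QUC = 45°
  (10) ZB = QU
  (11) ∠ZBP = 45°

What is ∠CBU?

Step 1: By the law of cosines on triangle BCU: BU² = 8² + 8² − 2·8·8·cos(30°) = 17.15, so BU ≈ 4.14.
Step 2: By the inverse law of cosines on triangle CBU: cos(∠CBU) = (8² + 4.14² − 8²) / (2·8·4.14) = 17.15/66.26 = 0.2588, so ∠CBU = 75°.

Therefore, the measure of angle ∠CBU = 75°.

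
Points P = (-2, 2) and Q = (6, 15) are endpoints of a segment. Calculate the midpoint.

The midpoint is the average of the coordinates:
x: (-2 + 6)/2 = 2
y: (2 + 15)/2 = 17/2
Midpoint = (2, 17/2)

(2, 17/2)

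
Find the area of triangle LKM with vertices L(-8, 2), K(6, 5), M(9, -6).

Using the Shoelace formula for a triangle:
Area = (1/2)|x0(y1 - y2) + x1(y2 - y0) + x2(y0 - y1)|
Area = (1/2)|-8(5 - -6) + 6(-6 - 2) + 9(2 - 5)|
Area = (1/2)|-88 + -48 + -27|
Area = (1/2)|-163|
Area = (1/2)(163)
Area = 163/2

163/2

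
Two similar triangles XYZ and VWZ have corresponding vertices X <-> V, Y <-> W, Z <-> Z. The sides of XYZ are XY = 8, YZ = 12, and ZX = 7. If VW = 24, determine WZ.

Since the triangles are similar, the ratio of corresponding sides is constant.
Scale factor k = VW / XY = 24 / 8 = 3
WZ = k * YZ = 3 * 12 = 36

36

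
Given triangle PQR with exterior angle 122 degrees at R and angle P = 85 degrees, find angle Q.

angle Q = 122 - 85 = 37 degrees (exterior angle theorem).

37 degrees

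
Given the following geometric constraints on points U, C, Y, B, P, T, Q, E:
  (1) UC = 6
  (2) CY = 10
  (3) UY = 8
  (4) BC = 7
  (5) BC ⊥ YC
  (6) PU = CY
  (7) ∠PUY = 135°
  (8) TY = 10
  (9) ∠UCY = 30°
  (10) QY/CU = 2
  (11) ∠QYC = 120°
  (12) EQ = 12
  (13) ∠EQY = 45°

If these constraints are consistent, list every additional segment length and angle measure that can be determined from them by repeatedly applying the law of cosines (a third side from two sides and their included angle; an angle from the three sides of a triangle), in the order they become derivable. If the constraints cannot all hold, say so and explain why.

These constraints are not satisfiable: (1), (2) and (3) fix all three sides of triangle UCY, so by the law of cosines cos(∠UCY) = (6² + 10² − 8²) / (2·6·10) = 0.6000, i.e. ∠UCY ≈ 53.13°, which contradicts (9) ∠UCY = 30°. No planar figure meets all of them, so nothing further can be derived.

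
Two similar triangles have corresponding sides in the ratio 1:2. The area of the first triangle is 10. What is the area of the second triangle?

Area ratio = (1/2)^2 = 1/4. Area of the second triangle = 10 * 4/1 = 40.

40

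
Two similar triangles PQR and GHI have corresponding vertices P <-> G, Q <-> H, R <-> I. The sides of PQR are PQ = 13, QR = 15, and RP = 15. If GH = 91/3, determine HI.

Similar triangles have proportional sides. Setting up the proportion:
GH / PQ = HI / QR
91/3 / 13 = HI / 15
HI = 15 * 91/3 / 13 = 35.

35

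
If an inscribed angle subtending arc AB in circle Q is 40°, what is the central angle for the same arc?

By the inscribed angle theorem, the central angle is twice the inscribed angle.
Central angle = 2 × 40° = 80°

80°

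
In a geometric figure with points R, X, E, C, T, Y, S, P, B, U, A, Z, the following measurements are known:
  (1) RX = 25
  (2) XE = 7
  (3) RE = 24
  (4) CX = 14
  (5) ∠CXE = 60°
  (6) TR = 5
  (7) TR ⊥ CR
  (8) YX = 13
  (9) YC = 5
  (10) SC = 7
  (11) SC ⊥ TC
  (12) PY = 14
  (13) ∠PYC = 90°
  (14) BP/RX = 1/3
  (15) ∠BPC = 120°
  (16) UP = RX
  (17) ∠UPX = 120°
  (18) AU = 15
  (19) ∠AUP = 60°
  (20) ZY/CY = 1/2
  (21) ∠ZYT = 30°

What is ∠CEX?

Step 1: By the law of cosines on triangle EXC: EC² = 7² + 14² − 2·7·14·cos(60°) = 147, so EC = 7·√3.
Step 2: By the inverse law of cosines on triangle CEX: cos(∠CEX) = ((7·√3)² + 7² − 14²) / (2·7·√3·7) = 0/169.74 = 0, so ∠CEX = 90°.

Therefore, the measure of angle ∠CEX = 90°.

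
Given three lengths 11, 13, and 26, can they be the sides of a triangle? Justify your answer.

The longest side is 26. The other two sides sum to 11 + 13 = 24.
Since 24 ≤ 26, the two shorter sides cannot reach around to close the triangle.

No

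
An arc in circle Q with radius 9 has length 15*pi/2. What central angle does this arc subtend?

Arc length L = 2πr × θ/360, so θ = 360L / (2πr).
θ = 360 × 15*pi/2 / (2π × 9)
θ = 150°
θ = 150°

150°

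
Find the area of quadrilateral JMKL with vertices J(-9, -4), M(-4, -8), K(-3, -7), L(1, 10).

The Shoelace formula works by pairing each vertex with the next (cycling back to the first).
For each pair, compute x_i*y_(i+1) - x_(i+1)*y_i:
  (-9*-8 - -4*-4) = 56
  (-4*-7 - -3*-8) = 4
  (-3*10 - 1*-7) = -23
  (1*-4 - -9*10) = 86
Taking half the absolute value of the total: Area = (1/2)(123) = 123/2.

123/2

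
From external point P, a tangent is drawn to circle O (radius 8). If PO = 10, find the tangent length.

Let T be the point of tangency. Then OT ⊥ PT (radius ⊥ tangent).
In right triangle OTP: OP² = OT² + PT²
10² = 8² + PT²
PT² = 36, PT = 6

6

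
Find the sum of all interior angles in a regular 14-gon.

The sum of interior angles of an n-sided polygon is (n - 2) * 180.
For n = 14: (14 - 2) * 180 = 12 * 180 = 2160 degrees.

2160 degrees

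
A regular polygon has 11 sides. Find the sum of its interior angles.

The sum of interior angles of an n-sided polygon is (n - 2) * 180.
For n = 11: (11 - 2) * 180 = 9 * 180 = 1620 degrees.

1620 degrees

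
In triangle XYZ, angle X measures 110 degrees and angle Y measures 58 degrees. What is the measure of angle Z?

Let angle Z = x. Then 110 + 58 + x = 180.
x = 180 - 168 = 12 degrees.

12 degrees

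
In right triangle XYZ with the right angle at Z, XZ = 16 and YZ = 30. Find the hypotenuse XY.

In a right triangle, the square of the hypotenuse equals the sum of the squares of the two legs.
The legs are 16 and 30, so the hypotenuse = sqrt(256 + 900) = sqrt(1156) = 34.

34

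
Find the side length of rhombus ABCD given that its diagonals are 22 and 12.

In a rhombus, the diagonals bisect each other perpendicularly, creating four congruent right triangles.
Each triangle has legs 11 (half of 22) and 6 (half of 12).
The hypotenuse of each right triangle is a side of the rhombus:
side = sqrt(11^2 + 6^2) = sqrt(157)

sqrt(157)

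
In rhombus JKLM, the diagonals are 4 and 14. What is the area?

Area of a rhombus = (d1 * d2) / 2
Area = (4 * 14) / 2
Area = 56 / 2
Area = 28

28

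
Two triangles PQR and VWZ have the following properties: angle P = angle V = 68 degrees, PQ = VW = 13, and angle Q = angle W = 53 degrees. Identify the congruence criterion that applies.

The given information provides:
angle P = angle V = 68 degrees, PQ = VW = 13, and angle Q = angle W = 53 degrees
This matches the ASA congruence theorem.
Two pairs of corresponding angles and the included side are equal (Angle-Side-Angle).

ASA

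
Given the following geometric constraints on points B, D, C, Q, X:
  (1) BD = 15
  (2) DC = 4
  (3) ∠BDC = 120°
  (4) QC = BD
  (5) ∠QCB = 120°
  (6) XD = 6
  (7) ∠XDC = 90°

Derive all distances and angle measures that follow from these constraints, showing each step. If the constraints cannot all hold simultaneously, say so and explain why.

The constraints are consistent.

From the given relations:
  QC = BD = 15

Step 1: From BD = 15, DC = 4, and ∠BDC = 120°, by the law of cosines:
  BC² = BD² + DC² - 2·BD·DC·cos(120°) = 225 + 16 + 60 = 301
  BC ≈ 17.35

Step 2: From CD = 4, DX = 6, and ∠CDX = 90°, by the law of cosines:
  CX² = CD² + DX² - 2·CD·DX·cos(90°) = 16 + 36 - 0 = 52
  CX = 2·√13

Step 3: From BC = 17.35, CQ = 15, and ∠BCQ = 120°, by the law of cosines:
  BQ² = BC² + CQ² - 2·BC·CQ·cos(120°) = 301 + 225 + 260.2 = 786.2
  BQ ≈ 28.04

Step 4: From BC = 17.35, BD = 15, CD = 4, by the inverse law of cosines:
  cos(∠CBD) = (BC² + BD² - CD²) / (2·BC·BD)
  ∠CBD = 11.52°

Step 5: From CB = 17.35, CD = 4, BD = 15, by the inverse law of cosines:
  cos(∠BCD) = (CB² + CD² - BD²) / (2·CB·CD)
  ∠BCD = 48.48°

Step 6: From CD = 4, CX = 2·√13, DX = 6, by the inverse law of cosines:
  cos(∠DCX) = (CD² + CX² - DX²) / (2·CD·CX)
  ∠DCX = 56.31°

Step 7: From XC = 2·√13, XD = 6, CD = 4, by the inverse law of cosines:
  cos(∠CXD) = (XC² + XD² - CD²) / (2·XC·XD)
  ∠CXD = 33.69°

Step 8: From BC = 17.35, BQ = 28.04, CQ = 15, by the inverse law of cosines:
  cos(∠CBQ) = (BC² + BQ² - CQ²) / (2·BC·BQ)
  ∠CBQ = 27.6°

Step 9: From QB = 28.04, QC = 15, BC = 17.35, by the inverse law of cosines:
  cos(∠BQC) = (QB² + QC² - BC²) / (2·QB·QC)
  ∠BQC = 32.4°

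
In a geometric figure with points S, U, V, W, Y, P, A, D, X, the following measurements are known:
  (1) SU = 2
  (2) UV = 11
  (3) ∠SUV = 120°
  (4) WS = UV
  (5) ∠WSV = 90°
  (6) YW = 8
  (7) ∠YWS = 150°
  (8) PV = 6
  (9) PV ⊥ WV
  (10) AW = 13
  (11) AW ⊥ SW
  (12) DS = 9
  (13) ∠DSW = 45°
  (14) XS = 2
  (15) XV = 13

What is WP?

From the given relations: WS = UV = 11.
Step 1: By the law of cosines on triangle SUV: SV² = 2² + 11² − 2·2·11·cos(120°) = 147, so SV = 7·√3.
Step 2: By the law of cosines on triangle VSW: VW² = (7·√3)² + 11² − 2·7·√3·11·cos(90°) = 268, so VW = 2·√67.
Step 3: By the law of cosines on triangle WVP: WP² = (2·√67)² + 6² − 2·2·√67·6·cos(90°) = 304, so WP = 4·√19.

Therefore, the length of WP = 4·√19.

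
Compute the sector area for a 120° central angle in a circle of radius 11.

Sector area = πr² × θ/360
= π × 11² × 1/3
= π × 121 × 1/3
= 121*pi/3

121*pi/3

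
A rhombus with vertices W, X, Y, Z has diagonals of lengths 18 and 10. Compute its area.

The diagonals of a rhombus divide it into four right triangles.
Each triangle has legs 18/ 2 = 9 and 10/2 = 5, so each has area (1/2)*9*5 = 45/2.
Four such triangles give total area = (d1 * d2) / 2 = 90.

90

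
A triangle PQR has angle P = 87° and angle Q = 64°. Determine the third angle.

By the triangle angle sum property, the three interior angles of any triangle add up to 180°.
We know angle P = 87° and angle Q = 64°, so their sum is 151°.
Therefore angle R = 180° - 151° = 29°.

29 degrees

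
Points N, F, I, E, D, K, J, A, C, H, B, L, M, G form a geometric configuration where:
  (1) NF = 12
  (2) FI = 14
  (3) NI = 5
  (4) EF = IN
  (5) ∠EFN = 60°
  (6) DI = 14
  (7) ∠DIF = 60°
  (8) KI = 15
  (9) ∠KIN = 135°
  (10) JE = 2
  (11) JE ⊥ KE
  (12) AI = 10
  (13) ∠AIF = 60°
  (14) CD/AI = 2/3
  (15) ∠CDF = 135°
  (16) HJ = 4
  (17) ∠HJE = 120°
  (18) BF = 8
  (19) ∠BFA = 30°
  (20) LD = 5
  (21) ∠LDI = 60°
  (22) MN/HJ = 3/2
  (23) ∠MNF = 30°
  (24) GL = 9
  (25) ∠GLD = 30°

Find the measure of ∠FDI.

Step 1: By the law of cosines on triangle DIF: DF² = 14² + 14² − 2·14·14·cos(60°) = 196, so DF = 14.
Step 2: By the inverse law of cosines on triangle FDI: cos(∠FDI) = (14² + 14² − 14²) / (2·14·14) = 196/392 = 0.5, so ∠FDI = 60°.

Therefore, the measure of angle ∠FDI = 60°.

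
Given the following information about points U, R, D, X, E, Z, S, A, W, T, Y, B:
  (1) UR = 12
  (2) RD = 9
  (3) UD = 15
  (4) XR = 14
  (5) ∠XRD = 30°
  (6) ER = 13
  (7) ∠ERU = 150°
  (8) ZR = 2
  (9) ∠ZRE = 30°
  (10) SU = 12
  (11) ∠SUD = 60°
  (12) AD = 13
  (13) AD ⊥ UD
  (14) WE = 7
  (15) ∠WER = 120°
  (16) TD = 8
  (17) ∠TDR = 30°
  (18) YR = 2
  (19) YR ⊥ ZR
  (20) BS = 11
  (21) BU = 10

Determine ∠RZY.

Step 1: By the law of cosines on triangle ZRY: ZY² = 2² + 2² − 2·2·2·cos(90°) = 8, so ZY = 2·√2.
Step 2: By the inverse law of cosines on triangle RZY: cos(∠RZY) = (2² + (2·√2)² − 2²) / (2·2·2·√2) = 8/11.31 = 0.7071, so ∠RZY = 45°.

Therefore, the measure of angle ∠RZY = 45°.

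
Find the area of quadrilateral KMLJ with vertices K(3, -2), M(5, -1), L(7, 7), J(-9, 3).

The Shoelace formula works by pairing each vertex with the next (cycling back to the first).
For each pair, compute x_i*y_(i+1) - x_(i+1)*y_i:
  (3*-1 - 5*-2) = 7
  (5*7 - 7*-1) = 42
  (7*3 - -9*7) = 84
  (-9*-2 - 3*3) = 9
Taking half the absolute value of the total: Area = (1/2)(142) = 71.

71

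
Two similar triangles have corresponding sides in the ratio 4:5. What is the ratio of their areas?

Area scales with the square of linear dimensions. If every length is multiplied by 4/5, then the area is multiplied by (4/5)^2 = 16/25.
The area ratio is 16:25.

16:25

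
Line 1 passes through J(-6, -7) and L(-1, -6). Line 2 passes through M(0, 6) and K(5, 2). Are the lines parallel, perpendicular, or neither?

Slope of line 1: m1 = (-6 - -7)/(-1 - -6) = 1/5 = 1/5
Slope of line 2: m2 = (2 - 6)/(5 - 0) = -4/5 = -4/5
m1 != m2 (1/5 != -4/5), so not parallel.
m1 * m2 = (1/5) * (-4/5) = -4/25 != -1, so not perpendicular.
The lines are neither parallel nor perpendicular.

Neither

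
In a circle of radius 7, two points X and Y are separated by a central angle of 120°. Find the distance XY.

Drop a perpendicular from the center to the chord, bisecting both the chord and the central angle.
Each half-chord = r sin(θ/2) = 7 sin(60°).
The full chord = 2 × 7 × sin(60°) = 7*sqrt(3).

7*sqrt(3)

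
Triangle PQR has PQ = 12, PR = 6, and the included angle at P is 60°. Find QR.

Law of cosines: QR^2 = 12^2 + 6^2 - 2(12)(6)cos(60°) = 108, so QR = 6*sqrt(3).

6*sqrt(3)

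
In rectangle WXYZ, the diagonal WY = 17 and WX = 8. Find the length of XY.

Using the Pythagorean theorem: d^2 = a^2 + b^2
b^2 = d^2 - a^2
b^2 = 289 - 64
b^2 = 225
b = sqrt(225) = 15

15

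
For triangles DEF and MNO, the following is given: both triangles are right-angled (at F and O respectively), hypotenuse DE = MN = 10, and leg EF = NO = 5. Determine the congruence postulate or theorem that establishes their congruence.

The given information matches HL: The hypotenuse and one leg of two right triangles are equal (Hypotenuse-Leg).

HL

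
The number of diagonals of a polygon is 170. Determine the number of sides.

Using d = n(n - 3)/2, we solve 170 = n(n - 3)/2.
So n(n - 3) = 340.
Testing n = 20: 20 * 17 = 340 = 340. Correct.
The polygon has 20 sides.

20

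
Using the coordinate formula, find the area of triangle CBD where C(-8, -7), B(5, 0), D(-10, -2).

Shoelace: Area = (1/2)|-8(0--2) + 5(-2--7) + -10(-7-0)| = (1/2)(79) = 79/2

79/2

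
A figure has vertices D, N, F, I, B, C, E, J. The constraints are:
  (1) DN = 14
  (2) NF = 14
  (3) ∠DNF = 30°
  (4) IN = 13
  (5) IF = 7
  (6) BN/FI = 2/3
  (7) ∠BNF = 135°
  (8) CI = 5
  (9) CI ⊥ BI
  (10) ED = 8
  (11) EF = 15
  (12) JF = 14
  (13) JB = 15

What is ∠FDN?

Step 1: By the law of cosines on triangle DNF: DF² = 14² + 14² − 2·14·14·cos(30°) = 52.52, so DF ≈ 7.25.
Step 2: By the inverse law of cosines on triangle FDN: cos(∠FDN) = (7.25² + 14² − 14²) / (2·7.25·14) = 52.52/202.91 = 0.2588, so ∠FDN = 75°.

Therefore, the measure of angle ∠FDN = 75°.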